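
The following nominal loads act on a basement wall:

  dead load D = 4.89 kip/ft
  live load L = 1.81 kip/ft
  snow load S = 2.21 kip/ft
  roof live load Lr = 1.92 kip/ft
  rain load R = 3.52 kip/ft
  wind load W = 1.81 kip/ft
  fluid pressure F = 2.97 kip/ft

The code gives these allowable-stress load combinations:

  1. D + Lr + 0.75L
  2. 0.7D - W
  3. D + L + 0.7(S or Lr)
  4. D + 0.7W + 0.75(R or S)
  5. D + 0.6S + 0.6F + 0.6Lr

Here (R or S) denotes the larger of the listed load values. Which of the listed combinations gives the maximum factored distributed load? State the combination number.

Combination 5

(S or Lr) → S = 2.21 kip/ft; (R or S) → R = 3.52 kip/ft.
1. 1.0(4.89) + 1.0(1.92) + 0.75(1.81) = 8.17
2. 0.7(4.89) - 1.0(1.81) = 1.61
3. 1.0(4.89) + 1.0(1.81) + 0.7(2.21) = 8.25
4. 1.0(4.89) + 0.7(1.81) + 0.75(3.52) = 8.80
5. 1.0(4.89) + 0.6(2.21) + 0.6(2.97) + 0.6(1.92) = 9.15
The largest value is 9.15 kip/ft from combination 5.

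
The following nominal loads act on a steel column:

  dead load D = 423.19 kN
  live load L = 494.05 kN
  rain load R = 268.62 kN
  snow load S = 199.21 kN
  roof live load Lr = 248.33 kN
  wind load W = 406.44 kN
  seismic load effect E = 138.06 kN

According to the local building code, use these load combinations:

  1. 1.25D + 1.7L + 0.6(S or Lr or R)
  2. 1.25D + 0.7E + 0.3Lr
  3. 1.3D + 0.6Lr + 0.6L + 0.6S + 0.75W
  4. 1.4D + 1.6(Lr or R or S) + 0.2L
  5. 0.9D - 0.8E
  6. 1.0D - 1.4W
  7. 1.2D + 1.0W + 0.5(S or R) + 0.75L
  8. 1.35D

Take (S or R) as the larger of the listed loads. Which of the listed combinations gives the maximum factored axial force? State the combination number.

(S or Lr or R) → R = 268.62 kN; (Lr or R or S) → R = 268.62 kN; (S or R) → R = 268.62 kN.
1. 1.25(423.19) + 1.7(494.05) + 0.6(268.62) = 1530.04
2. 1.25(423.19) + 0.7(138.06) + 0.3(248.33) = 528.99 + 96.64 + 74.50 = 700.13
3. 1.3(423.19) + 0.6(248.33) + 0.6(494.05) + 0.6(199.21) + 0.75(406.44) = 1419.93
4. 1.4(423.19) + 1.6(268.62) + 0.2(494.05) = 592.47 + 429.79 + 98.81 = 1121.07
5. 0.9(423.19) - 0.8(138.06) = 380.87 - 110.45 = 270.42
6. 1.0(423.19) - 1.4(406.44) = 423.19 - 569.02 = -145.83
7. 1.2(423.19) + 1.0(406.44) + 0.5(268.62) + 0.75(494.05) = 507.83 + 406.44 + 134.31 + 370.54 = 1419.12
8. 1.35(423.19) = 571.31
The largest value is 1530.04 kN from combination 1.

Combination 1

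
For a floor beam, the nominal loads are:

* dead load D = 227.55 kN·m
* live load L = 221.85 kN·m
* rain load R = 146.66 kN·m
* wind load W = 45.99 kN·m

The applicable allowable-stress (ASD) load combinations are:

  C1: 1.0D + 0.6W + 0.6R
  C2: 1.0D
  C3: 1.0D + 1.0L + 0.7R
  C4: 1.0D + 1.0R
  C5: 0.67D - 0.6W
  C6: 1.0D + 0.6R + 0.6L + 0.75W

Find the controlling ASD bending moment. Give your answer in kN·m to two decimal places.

552.06 kN·m

C1: 1.0(227.55) + 0.6(45.99) + 0.6(146.66) = 343.14
C2: 1.0(227.55) = 227.55
C3: 1.0(227.55) + 1.0(221.85) + 0.7(146.66) = 552.06
C4: 1.0(227.55) + 1.0(146.66) = 374.21
C5: 0.67(227.55) - 0.6(45.99) = 124.86
C6: 1.0(227.55) + 0.6(146.66) + 0.6(221.85) + 0.75(45.99) = 483.15
Combination 3 governs: M = 552.06 kN·m.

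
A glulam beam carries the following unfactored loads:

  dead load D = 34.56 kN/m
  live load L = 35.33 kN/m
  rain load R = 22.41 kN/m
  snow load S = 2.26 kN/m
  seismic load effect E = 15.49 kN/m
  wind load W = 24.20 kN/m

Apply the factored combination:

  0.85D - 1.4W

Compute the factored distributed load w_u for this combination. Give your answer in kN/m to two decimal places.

0.85(34.56) - 1.4(24.20) = 29.38 - 33.88 = -4.50
w_u = -4.50 kN/m.

-4.50 kN/m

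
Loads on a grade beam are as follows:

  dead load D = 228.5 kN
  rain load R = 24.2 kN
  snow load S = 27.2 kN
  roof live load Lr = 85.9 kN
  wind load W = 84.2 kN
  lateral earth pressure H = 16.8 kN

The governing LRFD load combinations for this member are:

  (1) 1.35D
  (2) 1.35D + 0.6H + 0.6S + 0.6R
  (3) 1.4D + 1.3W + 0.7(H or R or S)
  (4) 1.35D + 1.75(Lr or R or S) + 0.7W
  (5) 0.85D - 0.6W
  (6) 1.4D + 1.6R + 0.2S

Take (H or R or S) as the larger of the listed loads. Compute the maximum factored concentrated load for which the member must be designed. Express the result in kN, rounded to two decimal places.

(H or R or S) → S = 27.2 kN; (Lr or R or S) → Lr = 85.9 kN.
(1) 1.35(228.5) = 308.48
(2) 1.35(228.5) + 0.6(16.8) + 0.6(27.2) + 0.6(24.2) = 308.48 + 10.08 + 16.32 + 14.52 = 349.40
(3) 1.4(228.5) + 1.3(84.2) + 0.7(27.2) = 319.90 + 109.46 + 19.04 = 448.40
(4) 1.35(228.5) + 1.75(85.9) + 0.7(84.2) = 517.74
(5) 0.85(228.5) - 0.6(84.2) = 194.23 - 50.52 = 143.71
(6) 1.4(228.5) + 1.6(24.2) + 0.2(27.2) = 319.90 + 38.72 + 5.44 = 364.06
Combination 4 governs: P_u = 517.74 kN.

517.74 kN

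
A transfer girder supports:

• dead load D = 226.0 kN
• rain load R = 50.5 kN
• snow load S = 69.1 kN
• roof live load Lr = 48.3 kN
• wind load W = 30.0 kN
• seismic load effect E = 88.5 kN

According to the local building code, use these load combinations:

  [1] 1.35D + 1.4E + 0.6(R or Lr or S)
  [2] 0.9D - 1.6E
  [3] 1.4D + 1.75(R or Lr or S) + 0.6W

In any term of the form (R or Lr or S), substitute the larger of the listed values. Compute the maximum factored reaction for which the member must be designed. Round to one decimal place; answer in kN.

470.5 kN

(R or Lr or S) → S = 69.1 kN.
[1] 1.35(226.0) + 1.4(88.5) + 0.6(69.1) = 470.5
[2] 0.9(226.0) - 1.6(88.5) = 61.8
[3] 1.4(226.0) + 1.75(69.1) + 0.6(30.0) = 455.3
The controlling combination is 1, giving 470.5 kN.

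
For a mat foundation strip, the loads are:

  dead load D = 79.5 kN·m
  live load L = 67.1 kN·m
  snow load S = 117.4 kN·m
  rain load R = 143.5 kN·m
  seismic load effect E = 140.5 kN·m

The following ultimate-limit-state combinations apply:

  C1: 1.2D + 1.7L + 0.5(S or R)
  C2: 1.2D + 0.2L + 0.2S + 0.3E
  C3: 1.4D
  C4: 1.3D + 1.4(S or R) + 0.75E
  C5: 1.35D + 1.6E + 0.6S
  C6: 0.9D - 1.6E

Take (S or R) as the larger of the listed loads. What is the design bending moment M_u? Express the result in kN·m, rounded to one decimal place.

(S or R) → R = 143.5 kN·m.
C1: 1.2(79.5) + 1.7(67.1) + 0.5(143.5) = 281.2
C2: 1.2(79.5) + 0.2(67.1) + 0.2(117.4) + 0.3(140.5) = 174.5
C3: 1.4(79.5) = 111.3
C4: 1.3(79.5) + 1.4(143.5) + 0.75(140.5) = 409.6
C5: 1.35(79.5) + 1.6(140.5) + 0.6(117.4) = 402.6
C6: 0.9(79.5) - 1.6(140.5) = -153.3
The controlling combination is 4, giving 409.6 kN·m.

409.6 kN·m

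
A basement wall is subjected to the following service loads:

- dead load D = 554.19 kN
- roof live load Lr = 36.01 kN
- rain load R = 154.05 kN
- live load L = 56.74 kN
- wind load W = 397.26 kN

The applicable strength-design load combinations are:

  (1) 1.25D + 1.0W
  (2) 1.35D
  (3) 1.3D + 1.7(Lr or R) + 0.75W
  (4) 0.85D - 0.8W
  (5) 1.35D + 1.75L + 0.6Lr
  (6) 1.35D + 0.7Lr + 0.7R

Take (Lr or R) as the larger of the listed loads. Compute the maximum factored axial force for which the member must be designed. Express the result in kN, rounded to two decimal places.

1280.28 kN

(Lr or R) → R = 154.05 kN.
(1) 1.25(554.19) + 1.0(397.26) = 1090.00
(2) 1.35(554.19) = 748.16
(3) 1.3(554.19) + 1.7(154.05) + 0.75(397.26) = 1280.28
(4) 0.85(554.19) - 0.8(397.26) = 153.25
(5) 1.35(554.19) + 1.75(56.74) + 0.6(36.01) = 869.06
(6) 1.35(554.19) + 0.7(36.01) + 0.7(154.05) = 881.20
The controlling combination is 3, giving 1280.28 kN.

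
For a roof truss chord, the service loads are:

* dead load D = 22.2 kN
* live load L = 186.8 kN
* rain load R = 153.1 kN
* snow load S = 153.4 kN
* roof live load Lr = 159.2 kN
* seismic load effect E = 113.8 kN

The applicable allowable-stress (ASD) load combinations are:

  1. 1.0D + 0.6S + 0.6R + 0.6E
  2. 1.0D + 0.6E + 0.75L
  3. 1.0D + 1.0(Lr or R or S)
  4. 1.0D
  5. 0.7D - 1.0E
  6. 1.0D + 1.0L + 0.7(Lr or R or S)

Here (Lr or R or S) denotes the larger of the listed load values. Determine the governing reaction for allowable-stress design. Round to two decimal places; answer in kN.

(Lr or R or S) → Lr = 159.2 kN.
1. 1.0(22.2) + 0.6(153.4) + 0.6(153.1) + 0.6(113.8) = 22.20 + 92.04 + 91.86 + 68.28 = 274.38
2. 1.0(22.2) + 0.6(113.8) + 0.75(186.8) = 22.20 + 68.28 + 140.10 = 230.58
3. 1.0(22.2) + 1.0(159.2) = 22.20 + 159.20 = 181.40
4. 1.0(22.2) = 22.20
5. 0.7(22.2) - 1.0(113.8) = 15.54 - 113.80 = -98.26
6. 1.0(22.2) + 1.0(186.8) + 0.7(159.2) = 22.20 + 186.80 + 111.44 = 320.44
Maximum is from combination 6.

320.44 kN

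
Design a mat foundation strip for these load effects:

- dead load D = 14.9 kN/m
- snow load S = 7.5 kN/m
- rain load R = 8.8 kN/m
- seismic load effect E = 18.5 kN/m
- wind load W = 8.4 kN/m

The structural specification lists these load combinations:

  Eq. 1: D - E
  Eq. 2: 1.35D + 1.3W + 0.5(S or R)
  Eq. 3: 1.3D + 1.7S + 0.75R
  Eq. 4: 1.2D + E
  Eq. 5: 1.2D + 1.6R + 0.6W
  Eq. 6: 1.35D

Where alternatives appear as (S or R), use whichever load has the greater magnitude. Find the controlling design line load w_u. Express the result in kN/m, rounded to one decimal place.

(S or R) → R = 8.8 kN/m.
Eq. 1: 1.0(14.9) - 1.0(18.5) = -3.6
Eq. 2: 1.35(14.9) + 1.3(8.4) + 0.5(8.8) = 35.4
Eq. 3: 1.3(14.9) + 1.7(7.5) + 0.75(8.8) = 38.7
Eq. 4: 1.2(14.9) + 1.0(18.5) = 36.4
Eq. 5: 1.2(14.9) + 1.6(8.8) + 0.6(8.4) = 37.0
Eq. 6: 1.35(14.9) = 20.1
The controlling combination is 3, giving 38.7 kN/m.

38.7 kN/m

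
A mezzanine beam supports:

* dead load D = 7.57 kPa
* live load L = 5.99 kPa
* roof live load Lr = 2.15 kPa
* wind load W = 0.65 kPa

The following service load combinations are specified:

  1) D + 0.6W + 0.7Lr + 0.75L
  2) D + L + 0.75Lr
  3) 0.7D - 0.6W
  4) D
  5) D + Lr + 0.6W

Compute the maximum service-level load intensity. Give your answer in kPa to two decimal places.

1) 1.0(7.57) + 0.6(0.65) + 0.7(2.15) + 0.75(5.99) = 7.57 + 0.39 + 1.51 + 4.49 = 13.96
2) 1.0(7.57) + 1.0(5.99) + 0.75(2.15) = 7.57 + 5.99 + 1.61 = 15.17
3) 0.7(7.57) - 0.6(0.65) = 5.30 - 0.39 = 4.91
4) 1.0(7.57) = 7.57
5) 1.0(7.57) + 1.0(2.15) + 0.6(0.65) = 7.57 + 2.15 + 0.39 = 10.11
Maximum is from combination 2.

15.17 kPa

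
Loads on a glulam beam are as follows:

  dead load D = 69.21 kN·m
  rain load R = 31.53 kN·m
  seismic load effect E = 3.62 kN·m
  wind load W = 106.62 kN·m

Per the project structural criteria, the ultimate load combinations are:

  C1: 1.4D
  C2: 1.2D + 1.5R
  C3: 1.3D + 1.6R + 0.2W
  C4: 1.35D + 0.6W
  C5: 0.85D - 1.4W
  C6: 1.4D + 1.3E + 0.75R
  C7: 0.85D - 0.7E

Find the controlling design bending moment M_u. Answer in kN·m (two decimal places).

C1: 1.4(69.21) = 96.89
C2: 1.2(69.21) + 1.5(31.53) = 83.05 + 47.30 = 130.35
C3: 1.3(69.21) + 1.6(31.53) + 0.2(106.62) = 161.75
C4: 1.35(69.21) + 0.6(106.62) = 157.41
C5: 0.85(69.21) - 1.4(106.62) = 58.83 - 149.27 = -90.44
C6: 1.4(69.21) + 1.3(3.62) + 0.75(31.53) = 96.89 + 4.71 + 23.65 = 125.25
C7: 0.85(69.21) - 0.7(3.62) = 56.29
Maximum is from combination 3.

161.75 kN·m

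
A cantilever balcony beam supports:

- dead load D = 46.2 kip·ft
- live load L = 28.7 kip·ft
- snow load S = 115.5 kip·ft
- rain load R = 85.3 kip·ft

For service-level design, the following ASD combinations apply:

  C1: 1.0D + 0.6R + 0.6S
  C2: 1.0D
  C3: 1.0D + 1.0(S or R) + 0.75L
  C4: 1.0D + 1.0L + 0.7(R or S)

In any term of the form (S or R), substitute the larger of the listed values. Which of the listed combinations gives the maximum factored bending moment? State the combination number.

Combination 3

(S or R) → S = 115.5 kip·ft; (R or S) → S = 115.5 kip·ft.
C1: 1.0(46.2) + 0.6(85.3) + 0.6(115.5) = 166.68
C2: 1.0(46.2) = 46.20
C3: 1.0(46.2) + 1.0(115.5) + 0.75(28.7) = 183.23
C4: 1.0(46.2) + 1.0(28.7) + 0.7(115.5) = 155.75
The largest value is 183.23 kip·ft from combination 3.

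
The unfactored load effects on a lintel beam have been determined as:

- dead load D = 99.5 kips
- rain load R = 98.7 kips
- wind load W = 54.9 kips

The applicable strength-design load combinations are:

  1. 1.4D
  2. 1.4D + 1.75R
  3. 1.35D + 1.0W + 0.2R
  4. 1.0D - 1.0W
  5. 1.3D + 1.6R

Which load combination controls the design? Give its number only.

Combination 2

1. 1.4(99.5) = 139.3
2. 1.4(99.5) + 1.75(98.7) = 312.0
3. 1.35(99.5) + 1.0(54.9) + 0.2(98.7) = 209.0
4. 1.0(99.5) - 1.0(54.9) = 44.6
5. 1.3(99.5) + 1.6(98.7) = 287.3
The largest value is 312.0 kips from combination 2.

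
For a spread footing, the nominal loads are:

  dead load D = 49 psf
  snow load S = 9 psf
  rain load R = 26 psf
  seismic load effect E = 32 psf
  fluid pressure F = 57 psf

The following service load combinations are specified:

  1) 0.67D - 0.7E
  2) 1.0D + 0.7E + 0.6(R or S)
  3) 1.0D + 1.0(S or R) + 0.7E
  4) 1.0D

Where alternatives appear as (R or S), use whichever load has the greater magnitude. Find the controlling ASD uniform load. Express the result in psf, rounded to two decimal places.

(R or S) → R = 26 psf; (S or R) → R = 26 psf.
1) 0.67(49) - 0.7(32) = 10.43
2) 1.0(49) + 0.7(32) + 0.6(26) = 87.00
3) 1.0(49) + 1.0(26) + 0.7(32) = 97.40
4) 1.0(49) = 49.00
The controlling combination is 3, giving 97.40 psf.

97.40 psf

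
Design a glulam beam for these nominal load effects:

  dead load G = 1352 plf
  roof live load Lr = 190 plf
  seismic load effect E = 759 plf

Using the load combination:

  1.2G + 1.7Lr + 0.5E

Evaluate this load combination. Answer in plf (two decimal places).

2324.90 plf

1.2(1352) + 1.7(190) + 0.5(759) = 1622.40 + 323.00 + 379.50 = 2324.90
w_u = 2324.90 plf.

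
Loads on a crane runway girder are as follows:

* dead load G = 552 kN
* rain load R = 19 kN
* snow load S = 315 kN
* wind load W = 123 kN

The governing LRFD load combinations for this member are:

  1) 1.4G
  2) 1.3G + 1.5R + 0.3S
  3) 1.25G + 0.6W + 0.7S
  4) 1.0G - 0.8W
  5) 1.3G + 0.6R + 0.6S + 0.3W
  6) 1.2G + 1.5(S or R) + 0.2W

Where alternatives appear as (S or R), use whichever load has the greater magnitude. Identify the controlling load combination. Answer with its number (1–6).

(S or R) → S = 315 kN.
1) 1.4(552) = 772.80
2) 1.3(552) + 1.5(19) + 0.3(315) = 717.60 + 28.50 + 94.50 = 840.60
3) 1.25(552) + 0.6(123) + 0.7(315) = 690.00 + 73.80 + 220.50 = 984.30
4) 1.0(552) - 0.8(123) = 552.00 - 98.40 = 453.60
5) 1.3(552) + 0.6(19) + 0.6(315) + 0.3(123) = 717.60 + 11.40 + 189.00 + 36.90 = 954.90
6) 1.2(552) + 1.5(315) + 0.2(123) = 662.40 + 472.50 + 24.60 = 1159.50
The largest value is 1159.50 kN from combination 6.

Combination 6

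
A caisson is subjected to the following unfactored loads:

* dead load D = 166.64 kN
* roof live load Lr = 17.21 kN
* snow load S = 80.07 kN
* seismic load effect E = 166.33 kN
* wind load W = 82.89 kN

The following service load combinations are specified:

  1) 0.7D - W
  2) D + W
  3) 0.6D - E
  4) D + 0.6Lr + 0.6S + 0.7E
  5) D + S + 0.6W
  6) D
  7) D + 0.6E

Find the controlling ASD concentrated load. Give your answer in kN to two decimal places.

341.44 kN

1) 0.7(166.64) - 1.0(82.89) = 33.76
2) 1.0(166.64) + 1.0(82.89) = 249.53
3) 0.6(166.64) - 1.0(166.33) = -66.35
4) 1.0(166.64) + 0.6(17.21) + 0.6(80.07) + 0.7(166.33) = 341.44
5) 1.0(166.64) + 1.0(80.07) + 0.6(82.89) = 296.44
6) 1.0(166.64) = 166.64
7) 1.0(166.64) + 0.6(166.33) = 266.44
Combination 4 governs: P = 341.44 kN.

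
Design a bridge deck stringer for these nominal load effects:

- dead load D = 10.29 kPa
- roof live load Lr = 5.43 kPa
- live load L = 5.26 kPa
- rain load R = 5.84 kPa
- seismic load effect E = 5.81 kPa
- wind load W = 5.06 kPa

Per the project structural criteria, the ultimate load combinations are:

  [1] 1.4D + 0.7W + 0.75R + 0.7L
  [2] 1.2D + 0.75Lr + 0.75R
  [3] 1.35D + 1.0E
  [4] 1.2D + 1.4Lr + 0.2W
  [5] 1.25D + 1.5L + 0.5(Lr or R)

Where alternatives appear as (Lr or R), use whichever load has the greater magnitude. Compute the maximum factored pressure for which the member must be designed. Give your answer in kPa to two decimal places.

(Lr or R) → R = 5.84 kPa.
[1] 1.4(10.29) + 0.7(5.06) + 0.75(5.84) + 0.7(5.26) = 14.41 + 3.54 + 4.38 + 3.68 = 26.01
[2] 1.2(10.29) + 0.75(5.43) + 0.75(5.84) = 12.35 + 4.07 + 4.38 = 20.80
[3] 1.35(10.29) + 1.0(5.81) = 13.89 + 5.81 = 19.70
[4] 1.2(10.29) + 1.4(5.43) + 0.2(5.06) = 12.35 + 7.60 + 1.01 = 20.96
[5] 1.25(10.29) + 1.5(5.26) + 0.5(5.84) = 12.86 + 7.89 + 2.92 = 23.67
The controlling combination is 1, giving 26.01 kPa.

26.01 kPa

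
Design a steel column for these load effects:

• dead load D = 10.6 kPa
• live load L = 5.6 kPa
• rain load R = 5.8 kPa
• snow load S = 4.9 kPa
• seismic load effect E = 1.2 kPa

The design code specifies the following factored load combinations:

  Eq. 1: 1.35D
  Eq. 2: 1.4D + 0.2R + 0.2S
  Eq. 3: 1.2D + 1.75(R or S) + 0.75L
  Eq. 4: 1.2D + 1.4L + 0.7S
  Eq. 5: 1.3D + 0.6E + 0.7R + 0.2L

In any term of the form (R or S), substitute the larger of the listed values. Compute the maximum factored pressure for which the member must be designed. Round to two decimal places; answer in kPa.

27.07 kPa

(R or S) → R = 5.8 kPa.
Eq. 1: 1.35(10.6) = 14.31
Eq. 2: 1.4(10.6) + 0.2(5.8) + 0.2(4.9) = 14.84 + 1.16 + 0.98 = 16.98
Eq. 3: 1.2(10.6) + 1.75(5.8) + 0.75(5.6) = 12.72 + 10.15 + 4.20 = 27.07
Eq. 4: 1.2(10.6) + 1.4(5.6) + 0.7(4.9) = 12.72 + 7.84 + 3.43 = 23.99
Eq. 5: 1.3(10.6) + 0.6(1.2) + 0.7(5.8) + 0.2(5.6) = 13.78 + 0.72 + 4.06 + 1.12 = 19.68
Combination 3 governs: p_u = 27.07 kPa.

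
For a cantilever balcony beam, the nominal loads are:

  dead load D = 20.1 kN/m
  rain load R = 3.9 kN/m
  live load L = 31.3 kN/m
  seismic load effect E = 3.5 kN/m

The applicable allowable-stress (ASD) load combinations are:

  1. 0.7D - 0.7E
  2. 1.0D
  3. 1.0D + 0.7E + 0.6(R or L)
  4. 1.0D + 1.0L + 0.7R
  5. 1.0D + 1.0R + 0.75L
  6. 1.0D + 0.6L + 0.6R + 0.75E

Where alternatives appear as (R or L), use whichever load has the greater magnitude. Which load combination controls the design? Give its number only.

Combination 4

(R or L) → L = 31.3 kN/m.
1. 0.7(20.1) - 0.7(3.5) = 11.6
2. 1.0(20.1) = 20.1
3. 1.0(20.1) + 0.7(3.5) + 0.6(31.3) = 41.3
4. 1.0(20.1) + 1.0(31.3) + 0.7(3.9) = 54.1
5. 1.0(20.1) + 1.0(3.9) + 0.75(31.3) = 47.5
6. 1.0(20.1) + 0.6(31.3) + 0.6(3.9) + 0.75(3.5) = 43.8
The largest value is 54.1 kN/m from combination 4.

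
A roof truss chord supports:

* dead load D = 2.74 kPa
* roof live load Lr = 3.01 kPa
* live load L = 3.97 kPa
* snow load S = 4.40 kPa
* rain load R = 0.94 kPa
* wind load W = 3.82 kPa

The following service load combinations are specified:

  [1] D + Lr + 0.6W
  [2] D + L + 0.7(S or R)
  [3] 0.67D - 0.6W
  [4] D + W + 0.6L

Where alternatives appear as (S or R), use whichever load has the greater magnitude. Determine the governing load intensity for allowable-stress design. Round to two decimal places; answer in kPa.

(S or R) → S = 4.40 kPa.
[1] 1.0(2.74) + 1.0(3.01) + 0.6(3.82) = 2.74 + 3.01 + 2.29 = 8.04
[2] 1.0(2.74) + 1.0(3.97) + 0.7(4.40) = 2.74 + 3.97 + 3.08 = 9.79
[3] 0.67(2.74) - 0.6(3.82) = -0.46
[4] 1.0(2.74) + 1.0(3.82) + 0.6(3.97) = 2.74 + 3.82 + 2.38 = 8.94
The controlling combination is 2, giving 9.79 kPa.

9.79 kPa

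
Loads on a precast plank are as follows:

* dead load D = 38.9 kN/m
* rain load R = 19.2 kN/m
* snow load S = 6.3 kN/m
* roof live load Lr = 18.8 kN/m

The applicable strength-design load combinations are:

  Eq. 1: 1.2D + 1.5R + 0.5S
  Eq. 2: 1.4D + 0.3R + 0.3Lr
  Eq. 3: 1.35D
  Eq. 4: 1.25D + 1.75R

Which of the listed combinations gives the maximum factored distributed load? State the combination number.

Combination 4

Eq. 1: 1.2(38.9) + 1.5(19.2) + 0.5(6.3) = 46.68 + 28.80 + 3.15 = 78.63
Eq. 2: 1.4(38.9) + 0.3(19.2) + 0.3(18.8) = 54.46 + 5.76 + 5.64 = 65.86
Eq. 3: 1.35(38.9) = 52.52
Eq. 4: 1.25(38.9) + 1.75(19.2) = 48.63 + 33.60 = 82.23
The largest value is 82.23 kN/m from combination 4.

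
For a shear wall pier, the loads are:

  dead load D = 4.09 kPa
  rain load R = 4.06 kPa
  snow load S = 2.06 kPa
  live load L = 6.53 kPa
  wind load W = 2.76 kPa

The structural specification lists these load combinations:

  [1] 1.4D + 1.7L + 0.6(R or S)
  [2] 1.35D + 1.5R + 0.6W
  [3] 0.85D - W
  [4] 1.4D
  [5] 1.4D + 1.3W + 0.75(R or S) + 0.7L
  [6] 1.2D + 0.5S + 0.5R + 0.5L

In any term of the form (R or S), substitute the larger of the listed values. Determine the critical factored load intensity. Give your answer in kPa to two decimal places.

19.26 kPa

(R or S) → R = 4.06 kPa.
[1] 1.4(4.09) + 1.7(6.53) + 0.6(4.06) = 19.26
[2] 1.35(4.09) + 1.5(4.06) + 0.6(2.76) = 5.52 + 6.09 + 1.66 = 13.27
[3] 0.85(4.09) - 1.0(2.76) = 3.48 - 2.76 = 0.72
[4] 1.4(4.09) = 5.73
[5] 1.4(4.09) + 1.3(2.76) + 0.75(4.06) + 0.7(6.53) = 16.93
[6] 1.2(4.09) + 0.5(2.06) + 0.5(4.06) + 0.5(6.53) = 11.23
Maximum is from combination 1.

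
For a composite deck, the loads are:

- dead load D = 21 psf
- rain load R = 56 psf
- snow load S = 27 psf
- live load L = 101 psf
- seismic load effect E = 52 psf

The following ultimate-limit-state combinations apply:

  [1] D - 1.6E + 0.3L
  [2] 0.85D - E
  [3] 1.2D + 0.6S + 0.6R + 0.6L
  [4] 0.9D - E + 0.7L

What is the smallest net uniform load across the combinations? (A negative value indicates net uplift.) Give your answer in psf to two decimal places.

[1] 1.0(21) - 1.6(52) + 0.3(101) = 21.00 - 83.20 + 30.30 = -31.90
[2] 0.85(21) - 1.0(52) = 17.85 - 52.00 = -34.15
[3] 1.2(21) + 0.6(27) + 0.6(56) + 0.6(101) = 25.20 + 16.20 + 33.60 + 60.60 = 135.60
[4] 0.9(21) - 1.0(52) + 0.7(101) = 18.90 - 52.00 + 70.70 = 37.60
Combination 2 gives the minimum: -34.15 psf.

-34.15 psf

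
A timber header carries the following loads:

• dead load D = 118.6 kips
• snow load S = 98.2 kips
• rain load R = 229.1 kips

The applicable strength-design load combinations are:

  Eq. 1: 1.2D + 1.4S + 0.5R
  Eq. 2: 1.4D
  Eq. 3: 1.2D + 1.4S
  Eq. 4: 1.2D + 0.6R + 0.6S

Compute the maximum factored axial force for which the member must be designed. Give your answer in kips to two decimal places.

394.35 kips

Eq. 1: 1.2(118.6) + 1.4(98.2) + 0.5(229.1) = 142.32 + 137.48 + 114.55 = 394.35
Eq. 2: 1.4(118.6) = 166.04
Eq. 3: 1.2(118.6) + 1.4(98.2) = 142.32 + 137.48 = 279.80
Eq. 4: 1.2(118.6) + 0.6(229.1) + 0.6(98.2) = 142.32 + 137.46 + 58.92 = 338.70
The controlling combination is 1, giving 394.35 kips.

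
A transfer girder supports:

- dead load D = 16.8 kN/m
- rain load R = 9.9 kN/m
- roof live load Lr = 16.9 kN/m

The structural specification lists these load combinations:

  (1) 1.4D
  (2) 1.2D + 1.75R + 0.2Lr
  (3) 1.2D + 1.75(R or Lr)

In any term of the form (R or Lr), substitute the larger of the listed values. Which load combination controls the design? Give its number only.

Combination 3

(R or Lr) → Lr = 16.9 kN/m.
(1) 1.4(16.8) = 23.52
(2) 1.2(16.8) + 1.75(9.9) + 0.2(16.9) = 20.16 + 17.33 + 3.38 = 40.87
(3) 1.2(16.8) + 1.75(16.9) = 20.16 + 29.58 = 49.74
The largest value is 49.74 kN/m from combination 3.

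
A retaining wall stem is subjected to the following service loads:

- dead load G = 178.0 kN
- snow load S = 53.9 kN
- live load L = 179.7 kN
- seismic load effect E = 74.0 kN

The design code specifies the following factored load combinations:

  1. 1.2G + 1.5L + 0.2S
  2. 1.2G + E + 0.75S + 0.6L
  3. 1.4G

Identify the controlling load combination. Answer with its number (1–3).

Combination 1

1. 1.2(178.0) + 1.5(179.7) + 0.2(53.9) = 213.60 + 269.55 + 10.78 = 493.93
2. 1.2(178.0) + 1.0(74.0) + 0.75(53.9) + 0.6(179.7) = 213.60 + 74.00 + 40.43 + 107.82 = 435.85
3. 1.4(178.0) = 249.20
The largest value is 493.93 kN from combination 1.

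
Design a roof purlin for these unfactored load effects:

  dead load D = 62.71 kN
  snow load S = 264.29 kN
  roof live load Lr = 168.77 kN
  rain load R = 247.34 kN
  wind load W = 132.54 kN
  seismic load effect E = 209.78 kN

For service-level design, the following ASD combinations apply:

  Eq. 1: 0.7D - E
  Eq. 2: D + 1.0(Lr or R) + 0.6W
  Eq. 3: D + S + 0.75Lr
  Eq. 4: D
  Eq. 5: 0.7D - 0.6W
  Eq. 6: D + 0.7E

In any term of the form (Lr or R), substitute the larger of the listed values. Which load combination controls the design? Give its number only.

(Lr or R) → R = 247.34 kN.
Eq. 1: 0.7(62.71) - 1.0(209.78) = 43.90 - 209.78 = -165.88
Eq. 2: 1.0(62.71) + 1.0(247.34) + 0.6(132.54) = 62.71 + 247.34 + 79.52 = 389.57
Eq. 3: 1.0(62.71) + 1.0(264.29) + 0.75(168.77) = 62.71 + 264.29 + 126.58 = 453.58
Eq. 4: 1.0(62.71) = 62.71
Eq. 5: 0.7(62.71) - 0.6(132.54) = -35.63
Eq. 6: 1.0(62.71) + 0.7(209.78) = 62.71 + 146.85 = 209.56
The largest value is 453.58 kN from combination 3.

Combination 3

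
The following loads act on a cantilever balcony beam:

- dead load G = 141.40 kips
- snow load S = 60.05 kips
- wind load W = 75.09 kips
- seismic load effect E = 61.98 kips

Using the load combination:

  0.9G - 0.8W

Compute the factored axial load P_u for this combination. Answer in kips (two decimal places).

0.9(141.40) - 0.8(75.09) = 67.19
P_u = 67.19 kips.

67.19 kips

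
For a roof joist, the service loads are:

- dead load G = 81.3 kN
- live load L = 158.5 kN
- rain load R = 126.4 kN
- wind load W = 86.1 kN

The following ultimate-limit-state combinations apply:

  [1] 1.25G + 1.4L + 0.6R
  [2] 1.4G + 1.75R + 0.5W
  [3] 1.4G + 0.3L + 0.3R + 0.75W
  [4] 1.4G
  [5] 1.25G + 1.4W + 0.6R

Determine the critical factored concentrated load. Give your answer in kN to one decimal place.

399.4 kN

[1] 1.25(81.3) + 1.4(158.5) + 0.6(126.4) = 399.4
[2] 1.4(81.3) + 1.75(126.4) + 0.5(86.1) = 113.8 + 221.2 + 43.1 = 378.1
[3] 1.4(81.3) + 0.3(158.5) + 0.3(126.4) + 0.75(86.1) = 113.8 + 47.6 + 37.9 + 64.6 = 263.9
[4] 1.4(81.3) = 113.8
[5] 1.25(81.3) + 1.4(86.1) + 0.6(126.4) = 298.0
The controlling combination is 1, giving 399.4 kN.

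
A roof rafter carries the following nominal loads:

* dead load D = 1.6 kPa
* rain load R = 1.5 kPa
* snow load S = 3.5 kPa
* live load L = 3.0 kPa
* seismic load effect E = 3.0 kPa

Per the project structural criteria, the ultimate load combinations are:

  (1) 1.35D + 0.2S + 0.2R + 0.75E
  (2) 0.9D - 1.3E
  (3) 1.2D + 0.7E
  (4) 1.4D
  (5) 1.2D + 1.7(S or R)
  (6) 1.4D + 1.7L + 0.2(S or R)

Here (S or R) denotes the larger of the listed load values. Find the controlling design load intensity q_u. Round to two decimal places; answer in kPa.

8.04 kPa

(S or R) → S = 3.5 kPa.
(1) 1.35(1.6) + 0.2(3.5) + 0.2(1.5) + 0.75(3.0) = 5.41
(2) 0.9(1.6) - 1.3(3.0) = -2.46
(3) 1.2(1.6) + 0.7(3.0) = 4.02
(4) 1.4(1.6) = 2.24
(5) 1.2(1.6) + 1.7(3.5) = 7.87
(6) 1.4(1.6) + 1.7(3.0) + 0.2(3.5) = 8.04
Maximum is from combination 6.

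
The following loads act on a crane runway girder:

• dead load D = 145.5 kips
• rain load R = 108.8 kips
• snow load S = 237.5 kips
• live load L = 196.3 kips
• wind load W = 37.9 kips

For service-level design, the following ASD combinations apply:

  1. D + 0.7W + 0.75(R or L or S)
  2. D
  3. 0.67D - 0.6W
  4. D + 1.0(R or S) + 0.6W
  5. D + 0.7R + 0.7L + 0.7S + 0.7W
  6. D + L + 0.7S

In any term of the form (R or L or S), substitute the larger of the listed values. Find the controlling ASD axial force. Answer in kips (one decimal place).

551.9 kips

(R or L or S) → S = 237.5 kips; (R or S) → S = 237.5 kips.
1. 1.0(145.5) + 0.7(37.9) + 0.75(237.5) = 350.2
2. 1.0(145.5) = 145.5
3. 0.67(145.5) - 0.6(37.9) = 74.7
4. 1.0(145.5) + 1.0(237.5) + 0.6(37.9) = 145.5 + 237.5 + 22.7 = 405.7
5. 1.0(145.5) + 0.7(108.8) + 0.7(196.3) + 0.7(237.5) + 0.7(37.9) = 145.5 + 76.2 + 137.4 + 166.3 + 26.5 = 551.9
6. 1.0(145.5) + 1.0(196.3) + 0.7(237.5) = 145.5 + 196.3 + 166.3 = 508.1
Maximum is from combination 5.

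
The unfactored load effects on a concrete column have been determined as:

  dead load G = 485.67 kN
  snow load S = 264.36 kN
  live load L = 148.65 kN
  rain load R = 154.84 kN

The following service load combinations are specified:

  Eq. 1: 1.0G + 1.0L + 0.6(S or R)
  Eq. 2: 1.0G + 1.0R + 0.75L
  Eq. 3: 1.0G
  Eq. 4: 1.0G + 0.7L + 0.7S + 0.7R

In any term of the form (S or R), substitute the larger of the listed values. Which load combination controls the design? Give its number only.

(S or R) → S = 264.36 kN.
Eq. 1: 1.0(485.67) + 1.0(148.65) + 0.6(264.36) = 485.67 + 148.65 + 158.62 = 792.94
Eq. 2: 1.0(485.67) + 1.0(154.84) + 0.75(148.65) = 485.67 + 154.84 + 111.49 = 752.00
Eq. 3: 1.0(485.67) = 485.67
Eq. 4: 1.0(485.67) + 0.7(148.65) + 0.7(264.36) + 0.7(154.84) = 485.67 + 104.06 + 185.05 + 108.39 = 883.17
The largest value is 883.17 kN from combination 4.

Combination 4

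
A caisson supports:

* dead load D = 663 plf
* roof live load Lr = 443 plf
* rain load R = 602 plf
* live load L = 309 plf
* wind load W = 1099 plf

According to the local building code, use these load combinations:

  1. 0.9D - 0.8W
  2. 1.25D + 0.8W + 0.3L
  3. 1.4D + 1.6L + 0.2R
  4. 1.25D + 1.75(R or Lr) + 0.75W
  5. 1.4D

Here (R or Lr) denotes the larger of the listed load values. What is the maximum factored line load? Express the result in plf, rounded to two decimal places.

2706.50 plf

(R or Lr) → R = 602 plf.
1. 0.9(663) - 0.8(1099) = 596.70 - 879.20 = -282.50
2. 1.25(663) + 0.8(1099) + 0.3(309) = 828.75 + 879.20 + 92.70 = 1800.65
3. 1.4(663) + 1.6(309) + 0.2(602) = 928.20 + 494.40 + 120.40 = 1543.00
4. 1.25(663) + 1.75(602) + 0.75(1099) = 828.75 + 1053.50 + 824.25 = 2706.50
5. 1.4(663) = 928.20
Combination 4 governs: w_u = 2706.50 plf.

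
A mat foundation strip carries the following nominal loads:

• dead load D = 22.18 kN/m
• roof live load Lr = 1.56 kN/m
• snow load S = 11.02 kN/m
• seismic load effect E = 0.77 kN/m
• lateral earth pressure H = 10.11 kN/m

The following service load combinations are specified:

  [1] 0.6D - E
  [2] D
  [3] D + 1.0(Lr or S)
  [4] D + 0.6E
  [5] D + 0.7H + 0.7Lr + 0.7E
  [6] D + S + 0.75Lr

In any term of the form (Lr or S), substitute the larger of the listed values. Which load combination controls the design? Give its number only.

Combination 6

(Lr or S) → S = 11.02 kN/m.
[1] 0.6(22.18) - 1.0(0.77) = 12.54
[2] 1.0(22.18) = 22.18
[3] 1.0(22.18) + 1.0(11.02) = 33.20
[4] 1.0(22.18) + 0.6(0.77) = 22.64
[5] 1.0(22.18) + 0.7(10.11) + 0.7(1.56) + 0.7(0.77) = 30.89
[6] 1.0(22.18) + 1.0(11.02) + 0.75(1.56) = 34.37
The largest value is 34.37 kN/m from combination 6.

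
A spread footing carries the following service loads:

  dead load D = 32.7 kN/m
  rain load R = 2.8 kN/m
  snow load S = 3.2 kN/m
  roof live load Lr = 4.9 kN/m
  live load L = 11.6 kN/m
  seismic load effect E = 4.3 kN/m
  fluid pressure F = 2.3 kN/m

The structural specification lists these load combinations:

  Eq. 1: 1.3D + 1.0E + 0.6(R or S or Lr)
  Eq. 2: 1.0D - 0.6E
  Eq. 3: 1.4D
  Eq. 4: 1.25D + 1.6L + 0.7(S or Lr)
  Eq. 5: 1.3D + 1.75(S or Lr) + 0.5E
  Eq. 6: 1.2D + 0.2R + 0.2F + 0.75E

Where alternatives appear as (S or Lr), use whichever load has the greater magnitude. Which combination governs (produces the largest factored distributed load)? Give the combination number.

(R or S or Lr) → Lr = 4.9 kN/m; (S or Lr) → Lr = 4.9 kN/m.
Eq. 1: 1.3(32.7) + 1.0(4.3) + 0.6(4.9) = 49.75
Eq. 2: 1.0(32.7) - 0.6(4.3) = 30.12
Eq. 3: 1.4(32.7) = 45.78
Eq. 4: 1.25(32.7) + 1.6(11.6) + 0.7(4.9) = 62.87
Eq. 5: 1.3(32.7) + 1.75(4.9) + 0.5(4.3) = 53.24
Eq. 6: 1.2(32.7) + 0.2(2.8) + 0.2(2.3) + 0.75(4.3) = 43.49
The largest value is 62.87 kN/m from combination 4.

Combination 4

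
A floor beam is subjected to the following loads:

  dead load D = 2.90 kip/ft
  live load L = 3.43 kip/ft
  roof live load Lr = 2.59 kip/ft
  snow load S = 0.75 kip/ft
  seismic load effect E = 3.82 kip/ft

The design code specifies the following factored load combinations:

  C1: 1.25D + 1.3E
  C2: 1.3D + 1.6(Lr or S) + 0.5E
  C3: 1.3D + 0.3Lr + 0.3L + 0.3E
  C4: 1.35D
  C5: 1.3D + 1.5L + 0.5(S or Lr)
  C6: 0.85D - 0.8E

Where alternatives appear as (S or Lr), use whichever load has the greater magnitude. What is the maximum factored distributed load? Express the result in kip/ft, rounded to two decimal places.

(Lr or S) → Lr = 2.59 kip/ft; (S or Lr) → Lr = 2.59 kip/ft.
C1: 1.25(2.90) + 1.3(3.82) = 8.59
C2: 1.3(2.90) + 1.6(2.59) + 0.5(3.82) = 9.82
C3: 1.3(2.90) + 0.3(2.59) + 0.3(3.43) + 0.3(3.82) = 6.72
C4: 1.35(2.90) = 3.92
C5: 1.3(2.90) + 1.5(3.43) + 0.5(2.59) = 10.21
C6: 0.85(2.90) - 0.8(3.82) = -0.59
Maximum is from combination 5.

10.21 kip/ft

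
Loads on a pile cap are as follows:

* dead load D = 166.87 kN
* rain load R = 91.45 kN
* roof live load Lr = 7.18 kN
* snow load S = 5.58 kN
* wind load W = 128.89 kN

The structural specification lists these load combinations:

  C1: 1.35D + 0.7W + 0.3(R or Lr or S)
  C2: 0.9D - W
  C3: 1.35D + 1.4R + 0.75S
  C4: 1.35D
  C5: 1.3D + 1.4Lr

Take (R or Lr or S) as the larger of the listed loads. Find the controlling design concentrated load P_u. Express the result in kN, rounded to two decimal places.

(R or Lr or S) → R = 91.45 kN.
C1: 1.35(166.87) + 0.7(128.89) + 0.3(91.45) = 225.27 + 90.22 + 27.44 = 342.93
C2: 0.9(166.87) - 1.0(128.89) = 150.18 - 128.89 = 21.29
C3: 1.35(166.87) + 1.4(91.45) + 0.75(5.58) = 225.27 + 128.03 + 4.19 = 357.49
C4: 1.35(166.87) = 225.27
C5: 1.3(166.87) + 1.4(7.18) = 216.93 + 10.05 = 226.98
The controlling combination is 3, giving 357.49 kN.

357.49 kN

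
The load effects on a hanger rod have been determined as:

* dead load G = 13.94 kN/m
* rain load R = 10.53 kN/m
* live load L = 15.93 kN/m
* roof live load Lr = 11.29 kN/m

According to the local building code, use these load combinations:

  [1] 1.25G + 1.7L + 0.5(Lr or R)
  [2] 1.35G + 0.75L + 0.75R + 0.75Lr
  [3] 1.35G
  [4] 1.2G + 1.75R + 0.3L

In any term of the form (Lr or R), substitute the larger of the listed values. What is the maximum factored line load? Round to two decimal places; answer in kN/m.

(Lr or R) → Lr = 11.29 kN/m.
[1] 1.25(13.94) + 1.7(15.93) + 0.5(11.29) = 50.15
[2] 1.35(13.94) + 0.75(15.93) + 0.75(10.53) + 0.75(11.29) = 47.13
[3] 1.35(13.94) = 18.82
[4] 1.2(13.94) + 1.75(10.53) + 0.3(15.93) = 39.93
Maximum is from combination 1.

50.15 kN/m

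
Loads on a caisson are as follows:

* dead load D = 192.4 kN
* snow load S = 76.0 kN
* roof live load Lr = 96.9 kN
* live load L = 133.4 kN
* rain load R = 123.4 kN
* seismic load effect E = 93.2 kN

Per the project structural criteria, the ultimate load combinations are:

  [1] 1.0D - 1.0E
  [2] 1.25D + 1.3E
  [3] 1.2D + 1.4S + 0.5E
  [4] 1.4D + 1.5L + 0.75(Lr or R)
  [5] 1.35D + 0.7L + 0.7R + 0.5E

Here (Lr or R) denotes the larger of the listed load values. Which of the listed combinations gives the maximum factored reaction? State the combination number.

(Lr or R) → R = 123.4 kN.
[1] 1.0(192.4) - 1.0(93.2) = 192.40 - 93.20 = 99.20
[2] 1.25(192.4) + 1.3(93.2) = 240.50 + 121.16 = 361.66
[3] 1.2(192.4) + 1.4(76.0) + 0.5(93.2) = 230.88 + 106.40 + 46.60 = 383.88
[4] 1.4(192.4) + 1.5(133.4) + 0.75(123.4) = 269.36 + 200.10 + 92.55 = 562.01
[5] 1.35(192.4) + 0.7(133.4) + 0.7(123.4) + 0.5(93.2) = 259.74 + 93.38 + 86.38 + 46.60 = 486.10
The largest value is 562.01 kN from combination 4.

Combination 4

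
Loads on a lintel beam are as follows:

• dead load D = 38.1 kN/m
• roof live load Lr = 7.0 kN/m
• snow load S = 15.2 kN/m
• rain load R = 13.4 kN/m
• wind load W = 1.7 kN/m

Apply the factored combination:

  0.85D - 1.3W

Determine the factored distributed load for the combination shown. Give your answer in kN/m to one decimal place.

0.85(38.1) - 1.3(1.7) = 32.4 - 2.2 = 30.2
w_u = 30.2 kN/m.

30.2 kN/m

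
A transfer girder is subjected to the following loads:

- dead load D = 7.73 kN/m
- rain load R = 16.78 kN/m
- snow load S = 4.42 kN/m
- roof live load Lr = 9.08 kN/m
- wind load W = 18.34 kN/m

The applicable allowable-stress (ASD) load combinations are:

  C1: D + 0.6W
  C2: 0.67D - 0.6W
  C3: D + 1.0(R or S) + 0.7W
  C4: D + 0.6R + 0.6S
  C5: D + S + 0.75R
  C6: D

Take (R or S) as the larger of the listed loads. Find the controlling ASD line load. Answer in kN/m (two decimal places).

37.35 kN/m

(R or S) → R = 16.78 kN/m.
C1: 1.0(7.73) + 0.6(18.34) = 18.73
C2: 0.67(7.73) - 0.6(18.34) = -5.82
C3: 1.0(7.73) + 1.0(16.78) + 0.7(18.34) = 37.35
C4: 1.0(7.73) + 0.6(16.78) + 0.6(4.42) = 20.45
C5: 1.0(7.73) + 1.0(4.42) + 0.75(16.78) = 24.74
C6: 1.0(7.73) = 7.73
Maximum is from combination 3.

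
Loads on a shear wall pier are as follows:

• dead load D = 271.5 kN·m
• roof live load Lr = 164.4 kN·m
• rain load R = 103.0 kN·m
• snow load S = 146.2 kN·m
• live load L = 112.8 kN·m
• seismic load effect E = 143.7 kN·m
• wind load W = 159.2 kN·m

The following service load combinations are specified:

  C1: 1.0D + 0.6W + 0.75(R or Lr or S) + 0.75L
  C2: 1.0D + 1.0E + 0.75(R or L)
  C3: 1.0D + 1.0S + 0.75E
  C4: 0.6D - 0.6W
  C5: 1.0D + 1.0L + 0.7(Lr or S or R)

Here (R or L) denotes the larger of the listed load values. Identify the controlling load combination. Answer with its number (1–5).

Combination 1

(R or Lr or S) → Lr = 164.4 kN·m; (R or L) → L = 112.8 kN·m; (Lr or S or R) → Lr = 164.4 kN·m.
C1: 1.0(271.5) + 0.6(159.2) + 0.75(164.4) + 0.75(112.8) = 271.5 + 95.5 + 123.3 + 84.6 = 574.9
C2: 1.0(271.5) + 1.0(143.7) + 0.75(112.8) = 271.5 + 143.7 + 84.6 = 499.8
C3: 1.0(271.5) + 1.0(146.2) + 0.75(143.7) = 271.5 + 146.2 + 107.8 = 525.5
C4: 0.6(271.5) - 0.6(159.2) = 162.9 - 95.5 = 67.4
C5: 1.0(271.5) + 1.0(112.8) + 0.7(164.4) = 271.5 + 112.8 + 115.1 = 499.4
The largest value is 574.9 kN·m from combination 1.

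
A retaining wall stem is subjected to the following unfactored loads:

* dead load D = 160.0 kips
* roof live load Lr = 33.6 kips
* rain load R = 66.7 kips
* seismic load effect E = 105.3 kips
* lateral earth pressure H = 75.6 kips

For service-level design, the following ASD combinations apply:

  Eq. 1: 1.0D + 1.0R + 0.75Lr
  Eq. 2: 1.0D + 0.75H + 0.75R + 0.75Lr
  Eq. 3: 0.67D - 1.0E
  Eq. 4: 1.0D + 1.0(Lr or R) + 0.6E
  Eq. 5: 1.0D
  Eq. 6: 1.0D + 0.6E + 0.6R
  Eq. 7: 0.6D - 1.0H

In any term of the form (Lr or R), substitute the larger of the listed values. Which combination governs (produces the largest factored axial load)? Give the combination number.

(Lr or R) → R = 66.7 kips.
Eq. 1: 1.0(160.0) + 1.0(66.7) + 0.75(33.6) = 251.9
Eq. 2: 1.0(160.0) + 0.75(75.6) + 0.75(66.7) + 0.75(33.6) = 291.9
Eq. 3: 0.67(160.0) - 1.0(105.3) = 1.9
Eq. 4: 1.0(160.0) + 1.0(66.7) + 0.6(105.3) = 289.9
Eq. 5: 1.0(160.0) = 160.0
Eq. 6: 1.0(160.0) + 0.6(105.3) + 0.6(66.7) = 263.2
Eq. 7: 0.6(160.0) - 1.0(75.6) = 20.4
The largest value is 291.9 kips from combination 2.

Combination 2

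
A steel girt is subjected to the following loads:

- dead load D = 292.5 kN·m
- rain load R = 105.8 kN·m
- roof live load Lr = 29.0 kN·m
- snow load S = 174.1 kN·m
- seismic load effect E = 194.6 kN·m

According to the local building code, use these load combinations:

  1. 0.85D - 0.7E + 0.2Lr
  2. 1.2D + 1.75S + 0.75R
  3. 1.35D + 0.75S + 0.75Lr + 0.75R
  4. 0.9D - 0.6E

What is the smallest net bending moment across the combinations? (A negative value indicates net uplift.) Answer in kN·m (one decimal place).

118.2 kN·m

1. 0.85(292.5) - 0.7(194.6) + 0.2(29.0) = 118.2
2. 1.2(292.5) + 1.75(174.1) + 0.75(105.8) = 735.0
3. 1.35(292.5) + 0.75(174.1) + 0.75(29.0) + 0.75(105.8) = 626.6
4. 0.9(292.5) - 0.6(194.6) = 146.5
Combination 1 gives the minimum: 118.2 kN·m.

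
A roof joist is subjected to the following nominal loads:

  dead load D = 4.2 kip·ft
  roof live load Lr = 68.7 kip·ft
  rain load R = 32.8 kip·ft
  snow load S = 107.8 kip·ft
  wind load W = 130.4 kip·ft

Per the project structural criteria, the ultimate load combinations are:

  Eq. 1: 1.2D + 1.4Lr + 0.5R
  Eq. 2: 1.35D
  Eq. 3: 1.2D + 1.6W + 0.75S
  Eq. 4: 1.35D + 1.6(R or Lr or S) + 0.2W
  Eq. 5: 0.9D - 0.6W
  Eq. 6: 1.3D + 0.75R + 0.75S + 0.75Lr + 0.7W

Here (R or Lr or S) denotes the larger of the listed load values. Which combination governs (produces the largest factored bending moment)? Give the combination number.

(R or Lr or S) → S = 107.8 kip·ft.
Eq. 1: 1.2(4.2) + 1.4(68.7) + 0.5(32.8) = 5.0 + 96.2 + 16.4 = 117.6
Eq. 2: 1.35(4.2) = 5.7
Eq. 3: 1.2(4.2) + 1.6(130.4) + 0.75(107.8) = 5.0 + 208.6 + 80.9 = 294.5
Eq. 4: 1.35(4.2) + 1.6(107.8) + 0.2(130.4) = 204.2
Eq. 5: 0.9(4.2) - 0.6(130.4) = -74.5
Eq. 6: 1.3(4.2) + 0.75(32.8) + 0.75(107.8) + 0.75(68.7) + 0.7(130.4) = 253.7
The largest value is 294.5 kip·ft from combination 3.

Combination 3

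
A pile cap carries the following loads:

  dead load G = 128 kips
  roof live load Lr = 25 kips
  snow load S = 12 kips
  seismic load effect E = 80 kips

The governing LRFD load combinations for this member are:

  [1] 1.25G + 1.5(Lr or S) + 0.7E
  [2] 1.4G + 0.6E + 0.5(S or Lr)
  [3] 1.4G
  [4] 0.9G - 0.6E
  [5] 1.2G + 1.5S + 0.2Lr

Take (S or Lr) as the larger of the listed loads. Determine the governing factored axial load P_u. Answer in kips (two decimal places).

(Lr or S) → Lr = 25 kips; (S or Lr) → Lr = 25 kips.
[1] 1.25(128) + 1.5(25) + 0.7(80) = 253.50
[2] 1.4(128) + 0.6(80) + 0.5(25) = 239.70
[3] 1.4(128) = 179.20
[4] 0.9(128) - 0.6(80) = 67.20
[5] 1.2(128) + 1.5(12) + 0.2(25) = 176.60
The controlling combination is 1, giving 253.50 kips.

253.50 kips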